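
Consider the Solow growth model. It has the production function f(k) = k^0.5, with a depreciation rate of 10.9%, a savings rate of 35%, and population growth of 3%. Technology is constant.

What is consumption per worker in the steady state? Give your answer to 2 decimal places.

In steady state, investment equals break-even investment: s·k^α = (n + δ)·k.
Rearranging, k^(1−α) = s / (n + δ).
k^0.5 = 0.35 / (0.030 + 0.109) = 0.35 / 0.139 = 2.5180
k* = 2.5180^(1/0.5) ≈ 6.3403
y* = (k*)^α = 6.3403^0.5 ≈ 2.5180
c* = (1 − s)·y* = (1 − 0.35) × 2.5180 ≈ 1.6367

c* = 1.64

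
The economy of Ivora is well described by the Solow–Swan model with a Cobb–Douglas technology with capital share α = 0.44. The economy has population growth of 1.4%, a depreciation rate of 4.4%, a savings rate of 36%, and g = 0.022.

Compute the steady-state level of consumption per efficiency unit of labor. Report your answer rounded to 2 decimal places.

In steady state, investment equals break-even investment: s·k^α = (n + g + δ)·k.
Dividing both sides by k: k^(1−α) = s / (n + g + δ).
k^0.56 = 0.36 / (0.014 + 0.022 + 0.044) = 0.36 / 0.080 = 4.5000
k* = 4.5000^(1/0.56) ≈ 14.6707
y* = (k*)^α = 14.6707^0.44 ≈ 3.2602
c* = (1 − s)·y* = (1 − 0.36) × 3.2602 ≈ 2.0865

c* ≈ 2.09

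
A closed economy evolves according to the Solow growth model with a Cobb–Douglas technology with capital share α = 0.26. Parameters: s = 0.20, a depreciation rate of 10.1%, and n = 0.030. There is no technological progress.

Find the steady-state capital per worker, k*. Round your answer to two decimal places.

Steady state requires s·f(k) = (n + δ)·k, i.e. s·k^α = (n + δ)·k.
Rearranging, k^(1−α) = s / (n + δ).
k^0.74 = 0.20 / (0.030 + 0.101) = 0.20 / 0.131 = 1.5267
k* = 1.5267^(1/0.74) ≈ 1.7714

k* ≈ 1.77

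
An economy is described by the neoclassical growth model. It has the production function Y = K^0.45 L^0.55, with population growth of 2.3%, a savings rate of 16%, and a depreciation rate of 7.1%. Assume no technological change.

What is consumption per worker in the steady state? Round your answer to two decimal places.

c* ≈ 1.30

In steady state, investment equals break-even investment: s·k^α = (n + δ)·k.
Dividing both sides by k: k^(1−α) = s / (n + δ).
k^0.55 = 0.16 / (0.023 + 0.071) = 0.16 / 0.094 = 1.7021
k* = 1.7021^(1/0.55) ≈ 2.6301
y* = (k*)^α = 2.6301^0.45 ≈ 1.5452
c* = (1 − s)·y* = (1 − 0.16) × 1.5452 ≈ 1.2980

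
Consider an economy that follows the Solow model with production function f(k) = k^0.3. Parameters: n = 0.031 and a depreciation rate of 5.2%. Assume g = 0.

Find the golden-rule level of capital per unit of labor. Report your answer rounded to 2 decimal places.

The golden rule sets f'(k) = n + δ, i.e. α·k^(α−1) = n + δ.
So k^(1−α) = α / (n + δ) = 0.3 / 0.083 = 3.6145.
k_gold = 3.6145^(1/0.7) ≈ 6.2692

k_gold ≈ 6.27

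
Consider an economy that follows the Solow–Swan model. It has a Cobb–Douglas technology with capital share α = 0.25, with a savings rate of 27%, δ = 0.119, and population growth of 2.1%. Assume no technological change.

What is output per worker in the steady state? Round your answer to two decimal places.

y* = 1.24

In steady state, investment equals break-even investment: s·k^α = (n + δ)·k.
Dividing both sides by k: k^(1−α) = s / (n + δ).
k^0.75 = 0.27 / (0.021 + 0.119) = 0.27 / 0.140 = 1.9286
k* = 1.9286^(1/0.75) ≈ 2.4006
y* = (k*)^α = 2.4006^0.25 ≈ 1.2447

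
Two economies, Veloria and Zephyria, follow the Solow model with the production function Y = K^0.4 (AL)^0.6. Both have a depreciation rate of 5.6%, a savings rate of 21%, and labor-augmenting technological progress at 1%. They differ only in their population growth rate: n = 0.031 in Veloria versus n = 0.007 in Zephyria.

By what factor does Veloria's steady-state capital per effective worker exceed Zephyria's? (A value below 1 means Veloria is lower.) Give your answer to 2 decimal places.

ratio ≈ 0.62

Steady-state k* = [s/(n + g + δ)]^(1/(1−α)), so the ratio is [ (s_V/(n + g + δ)_V) / (s_Z/(n + g + δ)_Z) ]^1.6667.
s_V/(n + g + δ)_V = 0.21/0.097 = 2.1649; s_Z/(n + g + δ)_Z = 0.21/0.073 = 2.8767.
Ratio = (2.1649/2.8767)^1.6667 = 0.7526^1.6667 ≈ 0.6227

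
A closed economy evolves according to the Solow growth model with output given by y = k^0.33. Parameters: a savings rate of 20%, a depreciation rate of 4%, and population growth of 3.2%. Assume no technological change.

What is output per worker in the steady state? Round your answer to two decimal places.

y* ≈ 1.65

At the steady state, Δk = 0, so s·k^α = (n + δ)·k.
Dividing both sides by k: k^(1−α) = s / (n + δ).
k^0.67 = 0.20 / (0.032 + 0.040) = 0.20 / 0.072 = 2.7778
k* = 2.7778^(1/0.67) ≈ 4.5945
y* = (k*)^α = 4.5945^0.33 ≈ 1.6540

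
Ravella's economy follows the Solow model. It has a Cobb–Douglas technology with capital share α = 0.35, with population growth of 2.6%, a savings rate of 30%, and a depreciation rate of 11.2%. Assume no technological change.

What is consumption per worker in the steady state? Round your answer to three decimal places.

c* = 1.063

In steady state, investment equals break-even investment: s·k^α = (n + δ)·k.
Rearranging, k^(1−α) = s / (n + δ).
k^0.65 = 0.30 / (0.026 + 0.112) = 0.30 / 0.138 = 2.1739
k* = 2.1739^(1/0.65) ≈ 3.3024
y* = (k*)^α = 3.3024^0.35 ≈ 1.5191
c* = (1 − s)·y* = (1 − 0.30) × 1.5191 ≈ 1.0634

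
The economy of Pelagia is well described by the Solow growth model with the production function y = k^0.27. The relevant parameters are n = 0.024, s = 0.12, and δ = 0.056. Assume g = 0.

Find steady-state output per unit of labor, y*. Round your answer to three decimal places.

y* = 1.162

At the steady state, Δk = 0, so s·k^α = (n + δ)·k.
Dividing both sides by k: k^(1−α) = s / (n + δ).
k^0.73 = 0.12 / (0.024 + 0.056) = 0.12 / 0.080 = 1.5000
k* = 1.5000^(1/0.73) ≈ 1.7427
y* = (k*)^α = 1.7427^0.27 ≈ 1.1618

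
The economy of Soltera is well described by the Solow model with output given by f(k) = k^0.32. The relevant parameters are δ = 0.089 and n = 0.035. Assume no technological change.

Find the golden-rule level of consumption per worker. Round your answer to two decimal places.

c_gold ≈ 1.06

At the golden rule, f'(k) = n + δ, so α·k^(α−1) = n + δ and k_gold = (α/(n + δ))^(1/(1−α)).
k_gold = (0.32/0.124)^(1/0.68) = 2.5806^1.4706 ≈ 4.0316
c_gold = f(k_gold) − (n + δ)·k_gold = 1.5623 − 0.124×4.0316 ≈ 1.0624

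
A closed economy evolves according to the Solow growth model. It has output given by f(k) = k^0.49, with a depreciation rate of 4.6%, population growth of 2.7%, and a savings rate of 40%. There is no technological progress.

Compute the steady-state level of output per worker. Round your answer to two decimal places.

Steady state requires s·f(k) = (n + δ)·k, i.e. s·k^α = (n + δ)·k.
Dividing both sides by k: k^(1−α) = s / (n + δ).
k^0.51 = 0.40 / (0.027 + 0.046) = 0.40 / 0.073 = 5.4795
k* = 5.4795^(1/0.51) ≈ 28.0874
y* = (k*)^α = 28.0874^0.49 ≈ 5.1259

y* = 5.13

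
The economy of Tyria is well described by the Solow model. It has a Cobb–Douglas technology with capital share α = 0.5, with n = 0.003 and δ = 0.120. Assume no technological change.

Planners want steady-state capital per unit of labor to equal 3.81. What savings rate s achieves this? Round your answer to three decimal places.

s ≈ 0.240

Steady state requires s·f(k) = (n + δ)·k, i.e. s·k^α = (n + δ)·k.
So s / (n + δ) = (k*)^(1−α) = 3.81^0.5 = 1.9519.
Therefore s = 1.9519 × (n + δ) = 1.9519 × 0.123 = 0.2401.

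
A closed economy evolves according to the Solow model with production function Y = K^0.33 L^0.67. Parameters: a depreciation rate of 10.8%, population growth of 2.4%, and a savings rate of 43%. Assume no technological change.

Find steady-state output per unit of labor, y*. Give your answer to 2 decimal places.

At the steady state, Δk = 0, so s·k^α = (n + δ)·k.
Dividing both sides by k: k^(1−α) = s / (n + δ).
k^0.67 = 0.43 / (0.024 + 0.108) = 0.43 / 0.132 = 3.2576
k* = 3.2576^(1/0.67) ≈ 5.8280
y* = (k*)^α = 5.8280^0.33 ≈ 1.7890

y* ≈ 1.79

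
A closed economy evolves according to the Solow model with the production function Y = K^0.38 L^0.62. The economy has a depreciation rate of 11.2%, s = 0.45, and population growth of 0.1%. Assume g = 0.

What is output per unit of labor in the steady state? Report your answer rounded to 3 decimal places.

y* = 2.333

At the steady state, Δk = 0, so s·k^α = (n + δ)·k.
Dividing both sides by k: k^(1−α) = s / (n + δ).
k^0.62 = 0.45 / (0.001 + 0.112) = 0.45 / 0.113 = 3.9823
k* = 3.9823^(1/0.62) ≈ 9.2888
y* = (k*)^α = 9.2888^0.38 ≈ 2.3325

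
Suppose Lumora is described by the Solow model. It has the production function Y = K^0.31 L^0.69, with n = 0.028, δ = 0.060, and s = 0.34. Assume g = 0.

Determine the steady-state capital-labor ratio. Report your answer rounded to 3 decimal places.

In steady state, investment equals break-even investment: s·k^α = (n + δ)·k.
Dividing both sides by k: k^(1−α) = s / (n + δ).
k^0.69 = 0.34 / (0.028 + 0.060) = 0.34 / 0.088 = 3.8636
k* = 3.8636^(1/0.69) ≈ 7.0911

k* ≈ 7.091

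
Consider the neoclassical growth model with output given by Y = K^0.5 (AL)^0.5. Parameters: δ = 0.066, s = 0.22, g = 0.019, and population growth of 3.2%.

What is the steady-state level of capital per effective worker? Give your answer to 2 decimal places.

k* = 3.54

In steady state, investment equals break-even investment: s·k^α = (n + g + δ)·k.
Dividing both sides by k: k^(1−α) = s / (n + g + δ).
k^0.5 = 0.22 / (0.032 + 0.019 + 0.066) = 0.22 / 0.117 = 1.8803
k* = 1.8803^(1/0.5) ≈ 3.5355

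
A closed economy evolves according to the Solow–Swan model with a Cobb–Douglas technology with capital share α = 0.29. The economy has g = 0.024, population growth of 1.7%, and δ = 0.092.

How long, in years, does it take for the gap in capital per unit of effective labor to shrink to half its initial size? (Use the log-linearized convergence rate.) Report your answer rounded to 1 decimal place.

Near the steady state the convergence rate is λ = (1 − α)(n + g + δ).
λ = (1 − 0.29) × 0.133 = 0.71 × 0.133 = 0.09443
Half-life = ln 2 / λ = 0.6931 / 0.09443 ≈ 7.34 years

half-life ≈ 7.3 years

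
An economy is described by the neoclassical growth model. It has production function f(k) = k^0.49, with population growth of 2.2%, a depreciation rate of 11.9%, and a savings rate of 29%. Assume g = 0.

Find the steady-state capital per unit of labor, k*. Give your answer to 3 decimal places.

k* = 4.112

Steady state requires s·f(k) = (n + δ)·k, i.e. s·k^α = (n + δ)·k.
Dividing both sides by k: k^(1−α) = s / (n + δ).
k^0.51 = 0.29 / (0.022 + 0.119) = 0.29 / 0.141 = 2.0567
k* = 2.0567^(1/0.51) ≈ 4.1121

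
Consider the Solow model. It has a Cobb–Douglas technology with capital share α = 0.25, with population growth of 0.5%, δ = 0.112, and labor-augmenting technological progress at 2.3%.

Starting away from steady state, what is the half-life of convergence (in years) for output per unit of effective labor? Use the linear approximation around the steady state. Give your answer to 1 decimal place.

Near the steady state the convergence rate is λ = (1 − α)(n + g + δ).
λ = (1 − 0.25) × 0.140 = 0.75 × 0.140 = 0.1050
Half-life = ln 2 / λ = 0.6931 / 0.1050 ≈ 6.60 years

about 6.6 years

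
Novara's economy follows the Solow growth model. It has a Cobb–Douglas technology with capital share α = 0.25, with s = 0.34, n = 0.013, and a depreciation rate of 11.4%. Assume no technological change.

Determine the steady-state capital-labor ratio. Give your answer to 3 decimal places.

k* ≈ 3.717

At the steady state, Δk = 0, so s·k^α = (n + δ)·k.
Rearranging, k^(1−α) = s / (n + δ).
k^0.75 = 0.34 / (0.013 + 0.114) = 0.34 / 0.127 = 2.6772
k* = 2.6772^(1/0.75) ≈ 3.7174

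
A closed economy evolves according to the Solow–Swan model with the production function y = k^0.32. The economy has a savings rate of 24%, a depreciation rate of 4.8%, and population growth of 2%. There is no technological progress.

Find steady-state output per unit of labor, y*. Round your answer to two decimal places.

y* ≈ 1.81

Steady state requires s·f(k) = (n + δ)·k, i.e. s·k^α = (n + δ)·k.
Rearranging, k^(1−α) = s / (n + δ).
k^0.68 = 0.24 / (0.020 + 0.048) = 0.24 / 0.068 = 3.5294
k* = 3.5294^(1/0.68) ≈ 6.3891
y* = (k*)^α = 6.3891^0.32 ≈ 1.8103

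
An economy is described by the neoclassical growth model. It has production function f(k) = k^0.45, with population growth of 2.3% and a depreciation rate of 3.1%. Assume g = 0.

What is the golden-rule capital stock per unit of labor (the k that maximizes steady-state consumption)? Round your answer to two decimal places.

The golden rule sets f'(k) = n + δ, i.e. α·k^(α−1) = n + δ.
So k^(1−α) = α / (n + δ) = 0.45 / 0.054 = 8.3333.
k_gold = 8.3333^(1/0.55) ≈ 47.2294

k_gold ≈ 47.23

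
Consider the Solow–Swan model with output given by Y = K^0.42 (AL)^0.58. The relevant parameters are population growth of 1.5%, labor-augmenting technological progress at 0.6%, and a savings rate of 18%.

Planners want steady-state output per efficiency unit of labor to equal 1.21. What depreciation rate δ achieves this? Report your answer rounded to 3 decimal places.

δ ≈ 0.117

In steady state, investment equals break-even investment: s·k^α = (n + g + δ)·k.
Since y* = [s/(n + g + δ)]^(α/(1−α)), we have s/(n + g + δ) = (y*)^((1−α)/α) = 1.21^1.381 = 1.3011.
Therefore n + g + δ = s / 1.3011 = 0.18 / 1.3011 = 0.1383, so δ = 0.1383 − 0.021 = 0.1173.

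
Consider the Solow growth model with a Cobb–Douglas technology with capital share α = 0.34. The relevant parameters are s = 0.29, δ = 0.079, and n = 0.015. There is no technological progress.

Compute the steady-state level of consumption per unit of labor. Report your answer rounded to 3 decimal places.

c* ≈ 1.269

Steady state requires s·f(k) = (n + δ)·k, i.e. s·k^α = (n + δ)·k.
Dividing both sides by k: k^(1−α) = s / (n + δ).
k^0.66 = 0.29 / (0.015 + 0.079) = 0.29 / 0.094 = 3.0851
k* = 3.0851^(1/0.66) ≈ 5.5121
y* = (k*)^α = 5.5121^0.34 ≈ 1.7867
c* = (1 − s)·y* = (1 − 0.29) × 1.7867 ≈ 1.2686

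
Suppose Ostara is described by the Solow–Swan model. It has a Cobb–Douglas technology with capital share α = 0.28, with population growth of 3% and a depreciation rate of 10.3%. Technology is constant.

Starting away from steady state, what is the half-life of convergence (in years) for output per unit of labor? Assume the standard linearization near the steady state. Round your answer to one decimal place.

Near the steady state the convergence rate is λ = (1 − α)(n + δ).
λ = (1 − 0.28) × 0.133 = 0.72 × 0.133 = 0.09576
Half-life = ln 2 / λ = 0.6931 / 0.09576 ≈ 7.24 years

about 7.2 years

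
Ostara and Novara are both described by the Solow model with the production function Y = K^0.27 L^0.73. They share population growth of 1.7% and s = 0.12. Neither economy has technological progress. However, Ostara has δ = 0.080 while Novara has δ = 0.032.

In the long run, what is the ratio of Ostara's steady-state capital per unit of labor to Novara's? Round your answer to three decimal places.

Steady-state k* = [s/(n + δ)]^(1/(1−α)), so the ratio is [ (s_O/(n + δ)_O) / (s_N/(n + δ)_N) ]^1.3699.
s_O/(n + δ)_O = 0.12/0.097 = 1.2371; s_N/(n + δ)_N = 0.12/0.049 = 2.4490.
Ratio = (1.2371/2.4490)^1.3699 = 0.5051^1.3699 ≈ 0.3923

k*_O / k*_N ≈ 0.392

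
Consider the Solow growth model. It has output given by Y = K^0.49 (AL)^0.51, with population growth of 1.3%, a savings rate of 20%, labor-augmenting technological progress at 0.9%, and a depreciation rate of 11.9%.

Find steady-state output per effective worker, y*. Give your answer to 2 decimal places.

In steady state, investment equals break-even investment: s·k^α = (n + g + δ)·k.
Dividing both sides by k: k^(1−α) = s / (n + g + δ).
k^0.51 = 0.20 / (0.013 + 0.009 + 0.119) = 0.20 / 0.141 = 1.4184
k* = 1.4184^(1/0.51) ≈ 1.9845
y* = (k*)^α = 1.9845^0.49 ≈ 1.3991

y* ≈ 1.40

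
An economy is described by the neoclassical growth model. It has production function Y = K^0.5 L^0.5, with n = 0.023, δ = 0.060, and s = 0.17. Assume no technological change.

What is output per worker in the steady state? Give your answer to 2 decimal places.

y* ≈ 2.05

Steady state requires s·f(k) = (n + δ)·k, i.e. s·k^α = (n + δ)·k.
Dividing both sides by k: k^(1−α) = s / (n + δ).
k^0.5 = 0.17 / (0.023 + 0.060) = 0.17 / 0.083 = 2.0482
k* = 2.0482^(1/0.5) ≈ 4.1951
y* = (k*)^α = 4.1951^0.5 ≈ 2.0482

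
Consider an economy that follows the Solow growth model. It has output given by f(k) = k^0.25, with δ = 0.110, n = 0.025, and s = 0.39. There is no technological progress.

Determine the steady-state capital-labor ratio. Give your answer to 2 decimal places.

k* = 4.11

In steady state, investment equals break-even investment: s·k^α = (n + δ)·k.
Rearranging, k^(1−α) = s / (n + δ).
k^0.75 = 0.39 / (0.025 + 0.110) = 0.39 / 0.135 = 2.8889
k* = 2.8889^(1/0.75) ≈ 4.1144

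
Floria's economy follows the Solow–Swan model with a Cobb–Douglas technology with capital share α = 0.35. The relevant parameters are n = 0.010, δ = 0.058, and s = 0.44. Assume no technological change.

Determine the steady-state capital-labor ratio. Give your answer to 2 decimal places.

k* = 17.69

In steady state, investment equals break-even investment: s·k^α = (n + δ)·k.
Rearranging, k^(1−α) = s / (n + δ).
k^0.65 = 0.44 / (0.010 + 0.058) = 0.44 / 0.068 = 6.4706
k* = 6.4706^(1/0.65) ≈ 17.6851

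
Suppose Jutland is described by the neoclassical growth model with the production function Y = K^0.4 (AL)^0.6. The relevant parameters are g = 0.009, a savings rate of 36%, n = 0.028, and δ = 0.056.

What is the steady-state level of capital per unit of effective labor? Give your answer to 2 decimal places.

k* ≈ 9.54

At the steady state, Δk = 0, so s·k^α = (n + g + δ)·k.
Rearranging, k^(1−α) = s / (n + g + δ).
k^0.6 = 0.36 / (0.028 + 0.009 + 0.056) = 0.36 / 0.093 = 3.8710
k* = 3.8710^(1/0.6) ≈ 9.5434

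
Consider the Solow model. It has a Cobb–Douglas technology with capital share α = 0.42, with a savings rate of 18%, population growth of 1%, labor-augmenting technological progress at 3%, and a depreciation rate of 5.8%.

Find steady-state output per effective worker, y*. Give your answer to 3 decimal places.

In steady state, investment equals break-even investment: s·k^α = (n + g + δ)·k.
Rearranging, k^(1−α) = s / (n + g + δ).
k^0.58 = 0.18 / (0.010 + 0.030 + 0.058) = 0.18 / 0.098 = 1.8367
k* = 1.8367^(1/0.58) ≈ 2.8526
y* = (k*)^α = 2.8526^0.42 ≈ 1.5531

y* ≈ 1.553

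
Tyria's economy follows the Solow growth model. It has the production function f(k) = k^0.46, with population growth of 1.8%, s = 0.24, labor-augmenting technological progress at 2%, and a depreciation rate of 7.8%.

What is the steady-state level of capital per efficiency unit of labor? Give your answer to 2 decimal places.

At the steady state, Δk = 0, so s·k^α = (n + g + δ)·k.
Rearranging, k^(1−α) = s / (n + g + δ).
k^0.54 = 0.24 / (0.018 + 0.020 + 0.078) = 0.24 / 0.116 = 2.0690
k* = 2.0690^(1/0.54) ≈ 3.8436

k* ≈ 3.84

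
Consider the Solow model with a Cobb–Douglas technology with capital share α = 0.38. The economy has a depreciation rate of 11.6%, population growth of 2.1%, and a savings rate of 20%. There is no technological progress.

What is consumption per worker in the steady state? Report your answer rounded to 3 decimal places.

Steady state requires s·f(k) = (n + δ)·k, i.e. s·k^α = (n + δ)·k.
Dividing both sides by k: k^(1−α) = s / (n + δ).
k^0.62 = 0.20 / (0.021 + 0.116) = 0.20 / 0.137 = 1.4599
k* = 1.4599^(1/0.62) ≈ 1.8409
y* = (k*)^α = 1.8409^0.38 ≈ 1.2610
c* = (1 − s)·y* = (1 − 0.20) × 1.2610 ≈ 1.0088

c* = 1.009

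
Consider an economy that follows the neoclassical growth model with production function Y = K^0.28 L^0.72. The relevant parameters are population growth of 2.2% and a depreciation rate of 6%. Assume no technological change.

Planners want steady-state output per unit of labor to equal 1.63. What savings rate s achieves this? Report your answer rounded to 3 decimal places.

s ≈ 0.288

Steady state requires s·f(k) = (n + δ)·k, i.e. s·k^α = (n + δ)·k.
Since y* = [s/(n + δ)]^(α/(1−α)), we have s/(n + δ) = (y*)^((1−α)/α) = 1.63^2.5714 = 3.5125.
Therefore s = 3.5125 × (n + δ) = 3.5125 × 0.082 = 0.2880.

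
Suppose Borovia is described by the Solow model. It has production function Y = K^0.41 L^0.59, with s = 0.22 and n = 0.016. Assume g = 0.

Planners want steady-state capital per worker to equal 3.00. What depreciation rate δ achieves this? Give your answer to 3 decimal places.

δ ≈ 0.099

Steady state requires s·f(k) = (n + δ)·k, i.e. s·k^α = (n + δ)·k.
So s / (n + δ) = (k*)^(1−α) = 3.00^0.59 = 1.9121.
Therefore n + δ = s / 1.9121 = 0.22 / 1.9121 = 0.1151, so δ = 0.1151 − 0.016 = 0.0991.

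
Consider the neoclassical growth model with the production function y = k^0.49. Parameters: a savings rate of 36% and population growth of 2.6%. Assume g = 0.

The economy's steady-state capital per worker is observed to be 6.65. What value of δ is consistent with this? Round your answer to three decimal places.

δ ≈ 0.111

In steady state, investment equals break-even investment: s·k^α = (n + δ)·k.
So s / (n + δ) = (k*)^(1−α) = 6.65^0.51 = 2.6281.
Therefore n + δ = s / 2.6281 = 0.36 / 2.6281 = 0.1370, so δ = 0.1370 − 0.026 = 0.1110.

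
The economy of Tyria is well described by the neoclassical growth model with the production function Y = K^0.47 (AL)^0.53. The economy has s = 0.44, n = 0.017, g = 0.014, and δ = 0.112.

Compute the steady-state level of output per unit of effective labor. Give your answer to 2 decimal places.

y* ≈ 2.71

At the steady state, Δk = 0, so s·k^α = (n + g + δ)·k.
Dividing both sides by k: k^(1−α) = s / (n + g + δ).
k^0.53 = 0.44 / (0.017 + 0.014 + 0.112) = 0.44 / 0.143 = 3.0769
k* = 3.0769^(1/0.53) ≈ 8.3362
y* = (k*)^α = 8.3362^0.47 ≈ 2.7093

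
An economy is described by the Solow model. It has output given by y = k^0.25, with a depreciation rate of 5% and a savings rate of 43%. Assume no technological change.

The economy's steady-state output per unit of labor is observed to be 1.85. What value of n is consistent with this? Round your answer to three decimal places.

n ≈ 0.018

Steady state requires s·f(k) = (n + δ)·k, i.e. s·k^α = (n + δ)·k.
Since y* = [s/(n + δ)]^(α/(1−α)), we have s/(n + δ) = (y*)^((1−α)/α) = 1.85^3 = 6.3316.
Therefore n + δ = s / 6.3316 = 0.43 / 6.3316 = 0.0679, so n = 0.0679 − 0.050 = 0.0179.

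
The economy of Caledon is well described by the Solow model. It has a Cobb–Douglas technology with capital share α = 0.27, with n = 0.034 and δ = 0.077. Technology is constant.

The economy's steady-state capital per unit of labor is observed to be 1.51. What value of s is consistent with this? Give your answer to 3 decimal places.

Steady state requires s·f(k) = (n + δ)·k, i.e. s·k^α = (n + δ)·k.
So s / (n + δ) = (k*)^(1−α) = 1.51^0.73 = 1.3510.
Therefore s = 1.3510 × (n + δ) = 1.3510 × 0.111 = 0.1500.

s ≈ 0.150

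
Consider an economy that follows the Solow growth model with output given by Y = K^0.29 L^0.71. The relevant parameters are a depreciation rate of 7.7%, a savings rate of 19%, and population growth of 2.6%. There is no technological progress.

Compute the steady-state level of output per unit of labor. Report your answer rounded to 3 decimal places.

Steady state requires s·f(k) = (n + δ)·k, i.e. s·k^α = (n + δ)·k.
Dividing both sides by k: k^(1−α) = s / (n + δ).
k^0.71 = 0.19 / (0.026 + 0.077) = 0.19 / 0.103 = 1.8447
k* = 1.8447^(1/0.71) ≈ 2.3689
y* = (k*)^α = 2.3689^0.29 ≈ 1.2842

y* = 1.284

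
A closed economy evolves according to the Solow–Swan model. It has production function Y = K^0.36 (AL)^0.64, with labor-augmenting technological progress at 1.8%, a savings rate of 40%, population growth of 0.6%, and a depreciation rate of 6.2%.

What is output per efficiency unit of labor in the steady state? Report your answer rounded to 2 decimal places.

y* = 2.37

Steady state requires s·f(k) = (n + g + δ)·k, i.e. s·k^α = (n + g + δ)·k.
Dividing both sides by k: k^(1−α) = s / (n + g + δ).
k^0.64 = 0.40 / (0.006 + 0.018 + 0.062) = 0.40 / 0.086 = 4.6512
k* = 4.6512^(1/0.64) ≈ 11.0426
y* = (k*)^α = 11.0426^0.36 ≈ 2.3741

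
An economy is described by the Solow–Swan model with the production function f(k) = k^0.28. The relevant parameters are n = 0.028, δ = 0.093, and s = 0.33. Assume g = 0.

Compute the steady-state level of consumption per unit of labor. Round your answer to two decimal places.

c* ≈ 0.99

At the steady state, Δk = 0, so s·k^α = (n + δ)·k.
Rearranging, k^(1−α) = s / (n + δ).
k^0.72 = 0.33 / (0.028 + 0.093) = 0.33 / 0.121 = 2.7273
k* = 2.7273^(1/0.72) ≈ 4.0289
y* = (k*)^α = 4.0289^0.28 ≈ 1.4772
c* = (1 − s)·y* = (1 − 0.33) × 1.4772 ≈ 0.9897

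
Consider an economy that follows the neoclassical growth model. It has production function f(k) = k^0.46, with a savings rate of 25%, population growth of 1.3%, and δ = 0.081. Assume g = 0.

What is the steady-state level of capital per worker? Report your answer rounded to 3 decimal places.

At the steady state, Δk = 0, so s·k^α = (n + δ)·k.
Dividing both sides by k: k^(1−α) = s / (n + δ).
k^0.54 = 0.25 / (0.013 + 0.081) = 0.25 / 0.094 = 2.6596
k* = 2.6596^(1/0.54) ≈ 6.1192

k* = 6.119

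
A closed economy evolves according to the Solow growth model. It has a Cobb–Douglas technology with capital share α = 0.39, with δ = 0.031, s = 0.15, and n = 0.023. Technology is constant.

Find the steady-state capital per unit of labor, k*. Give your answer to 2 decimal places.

Steady state requires s·f(k) = (n + δ)·k, i.e. s·k^α = (n + δ)·k.
Rearranging, k^(1−α) = s / (n + δ).
k^0.61 = 0.15 / (0.023 + 0.031) = 0.15 / 0.054 = 2.7778
k* = 2.7778^(1/0.61) ≈ 5.3380

k* = 5.34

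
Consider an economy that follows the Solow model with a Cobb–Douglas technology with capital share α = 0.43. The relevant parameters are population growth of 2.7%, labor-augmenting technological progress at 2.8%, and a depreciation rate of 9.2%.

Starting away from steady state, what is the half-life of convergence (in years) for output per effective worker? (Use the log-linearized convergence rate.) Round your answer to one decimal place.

Near the steady state the convergence rate is λ = (1 − α)(n + g + δ).
λ = (1 − 0.43) × 0.147 = 0.57 × 0.147 = 0.08379
Half-life = ln 2 / λ = 0.6931 / 0.08379 ≈ 8.27 years

half-life ≈ 8.3 years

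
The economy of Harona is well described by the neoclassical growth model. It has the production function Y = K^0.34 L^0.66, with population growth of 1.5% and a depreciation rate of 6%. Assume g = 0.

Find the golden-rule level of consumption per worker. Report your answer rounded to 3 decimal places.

c_gold ≈ 1.438

At the golden rule, f'(k) = n + δ, so α·k^(α−1) = n + δ and k_gold = (α/(n + δ))^(1/(1−α)).
k_gold = (0.34/0.075)^(1/0.66) = 4.5333^1.5152 ≈ 9.8764
c_gold = f(k_gold) − (n + δ)·k_gold = 2.1785 − 0.075×9.8764 ≈ 1.4378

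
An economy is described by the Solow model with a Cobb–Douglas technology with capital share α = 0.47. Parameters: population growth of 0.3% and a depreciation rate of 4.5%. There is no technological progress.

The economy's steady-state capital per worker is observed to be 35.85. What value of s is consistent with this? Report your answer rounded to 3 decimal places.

s ≈ 0.320

In steady state, investment equals break-even investment: s·k^α = (n + δ)·k.
So s / (n + δ) = (k*)^(1−α) = 35.85^0.53 = 6.6662.
Therefore s = 6.6662 × (n + δ) = 6.6662 × 0.048 = 0.3200.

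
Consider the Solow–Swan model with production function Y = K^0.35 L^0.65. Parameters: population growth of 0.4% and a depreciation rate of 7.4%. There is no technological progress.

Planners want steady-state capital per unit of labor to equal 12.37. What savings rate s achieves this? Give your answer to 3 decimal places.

s ≈ 0.400

In steady state, investment equals break-even investment: s·k^α = (n + δ)·k.
So s / (n + δ) = (k*)^(1−α) = 12.37^0.65 = 5.1291.
Therefore s = 5.1291 × (n + δ) = 5.1291 × 0.078 = 0.4001.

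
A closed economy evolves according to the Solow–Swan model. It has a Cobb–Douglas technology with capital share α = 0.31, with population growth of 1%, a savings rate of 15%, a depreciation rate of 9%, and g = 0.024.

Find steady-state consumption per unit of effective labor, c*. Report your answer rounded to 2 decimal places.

c* = 0.93

In steady state, investment equals break-even investment: s·k^α = (n + g + δ)·k.
Rearranging, k^(1−α) = s / (n + g + δ).
k^0.69 = 0.15 / (0.010 + 0.024 + 0.090) = 0.15 / 0.124 = 1.2097
k* = 1.2097^(1/0.69) ≈ 1.3177
y* = (k*)^α = 1.3177^0.31 ≈ 1.0893
c* = (1 − s)·y* = (1 − 0.15) × 1.0893 ≈ 0.9259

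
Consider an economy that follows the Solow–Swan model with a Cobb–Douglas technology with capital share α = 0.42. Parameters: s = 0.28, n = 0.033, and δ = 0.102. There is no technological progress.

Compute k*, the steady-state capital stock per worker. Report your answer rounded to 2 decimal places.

k* ≈ 3.52

Steady state requires s·f(k) = (n + δ)·k, i.e. s·k^α = (n + δ)·k.
Dividing both sides by k: k^(1−α) = s / (n + δ).
k^0.58 = 0.28 / (0.033 + 0.102) = 0.28 / 0.135 = 2.0741
k* = 2.0741^(1/0.58) ≈ 3.5177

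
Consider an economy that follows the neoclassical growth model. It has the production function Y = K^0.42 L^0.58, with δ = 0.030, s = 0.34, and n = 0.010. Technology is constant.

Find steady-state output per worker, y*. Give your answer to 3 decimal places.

Steady state requires s·f(k) = (n + δ)·k, i.e. s·k^α = (n + δ)·k.
Rearranging, k^(1−α) = s / (n + δ).
k^0.58 = 0.34 / (0.010 + 0.030) = 0.34 / 0.040 = 8.5000
k* = 8.5000^(1/0.58) ≈ 40.0356
y* = (k*)^α = 40.0356^0.42 ≈ 4.7101

y* = 4.710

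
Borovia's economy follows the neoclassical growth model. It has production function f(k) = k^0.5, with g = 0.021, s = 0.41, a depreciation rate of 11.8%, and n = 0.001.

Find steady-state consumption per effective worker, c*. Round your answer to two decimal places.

c* ≈ 1.73

In steady state, investment equals break-even investment: s·k^α = (n + g + δ)·k.
Dividing both sides by k: k^(1−α) = s / (n + g + δ).
k^0.5 = 0.41 / (0.001 + 0.021 + 0.118) = 0.41 / 0.140 = 2.9286
k* = 2.9286^(1/0.5) ≈ 8.5767
y* = (k*)^α = 8.5767^0.5 ≈ 2.9286
c* = (1 − s)·y* = (1 − 0.41) × 2.9286 ≈ 1.7279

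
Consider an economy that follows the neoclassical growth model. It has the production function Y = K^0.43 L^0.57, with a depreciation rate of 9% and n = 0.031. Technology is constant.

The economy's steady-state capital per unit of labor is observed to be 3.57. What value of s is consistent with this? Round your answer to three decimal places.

At the steady state, Δk = 0, so s·k^α = (n + δ)·k.
So s / (n + δ) = (k*)^(1−α) = 3.57^0.57 = 2.0655.
Therefore s = 2.0655 × (n + δ) = 2.0655 × 0.121 = 0.2499.

s ≈ 0.250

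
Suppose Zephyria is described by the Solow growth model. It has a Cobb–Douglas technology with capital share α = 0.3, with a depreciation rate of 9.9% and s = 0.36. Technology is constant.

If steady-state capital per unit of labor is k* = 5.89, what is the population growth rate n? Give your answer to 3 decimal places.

n ≈ 0.005

At the steady state, Δk = 0, so s·k^α = (n + δ)·k.
So s / (n + δ) = (k*)^(1−α) = 5.89^0.7 = 3.4600.
Therefore n + δ = s / 3.4600 = 0.36 / 3.4600 = 0.1040, so n = 0.1040 − 0.099 = 0.0050.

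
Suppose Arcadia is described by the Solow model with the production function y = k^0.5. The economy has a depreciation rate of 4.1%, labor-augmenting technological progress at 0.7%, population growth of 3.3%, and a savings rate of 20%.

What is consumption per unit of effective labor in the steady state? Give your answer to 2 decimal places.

c* = 1.98

In steady state, investment equals break-even investment: s·k^α = (n + g + δ)·k.
Dividing both sides by k: k^(1−α) = s / (n + g + δ).
k^0.5 = 0.20 / (0.033 + 0.007 + 0.041) = 0.20 / 0.081 = 2.4691
k* = 2.4691^(1/0.5) ≈ 6.0965
y* = (k*)^α = 6.0965^0.5 ≈ 2.4691
c* = (1 − s)·y* = (1 − 0.20) × 2.4691 ≈ 1.9753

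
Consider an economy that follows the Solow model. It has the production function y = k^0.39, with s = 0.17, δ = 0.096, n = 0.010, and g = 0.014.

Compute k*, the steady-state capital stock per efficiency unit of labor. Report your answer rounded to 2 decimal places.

k* = 1.77

Steady state requires s·f(k) = (n + g + δ)·k, i.e. s·k^α = (n + g + δ)·k.
Rearranging, k^(1−α) = s / (n + g + δ).
k^0.61 = 0.17 / (0.010 + 0.014 + 0.096) = 0.17 / 0.120 = 1.4167
k* = 1.4167^(1/0.61) ≈ 1.7701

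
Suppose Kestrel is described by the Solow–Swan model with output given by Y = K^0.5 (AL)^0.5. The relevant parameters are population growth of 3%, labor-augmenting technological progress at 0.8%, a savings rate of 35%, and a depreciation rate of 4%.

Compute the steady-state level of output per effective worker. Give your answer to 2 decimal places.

y* ≈ 4.49

In steady state, investment equals break-even investment: s·k^α = (n + g + δ)·k.
Dividing both sides by k: k^(1−α) = s / (n + g + δ).
k^0.5 = 0.35 / (0.030 + 0.008 + 0.040) = 0.35 / 0.078 = 4.4872
k* = 4.4872^(1/0.5) ≈ 20.1350
y* = (k*)^α = 20.1350^0.5 ≈ 4.4872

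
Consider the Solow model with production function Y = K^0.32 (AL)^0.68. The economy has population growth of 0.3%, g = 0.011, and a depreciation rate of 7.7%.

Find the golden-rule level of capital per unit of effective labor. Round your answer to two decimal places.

k_gold ≈ 6.35

The golden rule sets f'(k) = n + g + δ, i.e. α·k^(α−1) = n + g + δ.
So k^(1−α) = α / (n + g + δ) = 0.32 / 0.091 = 3.5165.
k_gold = 3.5165^(1/0.68) ≈ 6.3548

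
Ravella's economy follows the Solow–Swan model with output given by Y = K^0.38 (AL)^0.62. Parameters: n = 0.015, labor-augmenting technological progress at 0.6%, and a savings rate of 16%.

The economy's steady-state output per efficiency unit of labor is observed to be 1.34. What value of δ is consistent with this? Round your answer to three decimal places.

δ ≈ 0.078

At the steady state, Δk = 0, so s·k^α = (n + g + δ)·k.
Since y* = [s/(n + g + δ)]^(α/(1−α)), we have s/(n + g + δ) = (y*)^((1−α)/α) = 1.34^1.6316 = 1.6121.
Therefore n + g + δ = s / 1.6121 = 0.16 / 1.6121 = 0.0992, so δ = 0.0992 − 0.021 = 0.0782.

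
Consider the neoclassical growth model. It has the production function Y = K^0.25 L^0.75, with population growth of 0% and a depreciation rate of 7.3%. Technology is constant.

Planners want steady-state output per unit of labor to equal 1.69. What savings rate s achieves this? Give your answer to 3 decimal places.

At the steady state, Δk = 0, so s·k^α = (n + δ)·k.
Since y* = [s/(n + δ)]^(α/(1−α)), we have s/(n + δ) = (y*)^((1−α)/α) = 1.69^3 = 4.8268.
Therefore s = 4.8268 × (n + δ) = 4.8268 × 0.073 = 0.3524.

s ≈ 0.352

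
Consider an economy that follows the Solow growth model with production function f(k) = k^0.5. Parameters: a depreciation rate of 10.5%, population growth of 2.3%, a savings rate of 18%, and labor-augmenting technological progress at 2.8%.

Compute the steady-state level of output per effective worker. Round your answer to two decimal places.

y* ≈ 1.15

Steady state requires s·f(k) = (n + g + δ)·k, i.e. s·k^α = (n + g + δ)·k.
Rearranging, k^(1−α) = s / (n + g + δ).
k^0.5 = 0.18 / (0.023 + 0.028 + 0.105) = 0.18 / 0.156 = 1.1538
k* = 1.1538^(1/0.5) ≈ 1.3313
y* = (k*)^α = 1.3313^0.5 ≈ 1.1538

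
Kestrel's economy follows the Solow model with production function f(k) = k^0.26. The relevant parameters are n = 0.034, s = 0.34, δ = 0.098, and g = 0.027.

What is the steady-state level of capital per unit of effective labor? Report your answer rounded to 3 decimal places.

k* = 2.793

In steady state, investment equals break-even investment: s·k^α = (n + g + δ)·k.
Dividing both sides by k: k^(1−α) = s / (n + g + δ).
k^0.74 = 0.34 / (0.034 + 0.027 + 0.098) = 0.34 / 0.159 = 2.1384
k* = 2.1384^(1/0.74) ≈ 2.7930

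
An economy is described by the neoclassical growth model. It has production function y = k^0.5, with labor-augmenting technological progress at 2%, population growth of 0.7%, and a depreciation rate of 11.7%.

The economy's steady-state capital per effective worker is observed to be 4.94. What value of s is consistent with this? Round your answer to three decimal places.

s ≈ 0.320

At the steady state, Δk = 0, so s·k^α = (n + g + δ)·k.
So s / (n + g + δ) = (k*)^(1−α) = 4.94^0.5 = 2.2226.
Therefore s = 2.2226 × (n + g + δ) = 2.2226 × 0.144 = 0.3201.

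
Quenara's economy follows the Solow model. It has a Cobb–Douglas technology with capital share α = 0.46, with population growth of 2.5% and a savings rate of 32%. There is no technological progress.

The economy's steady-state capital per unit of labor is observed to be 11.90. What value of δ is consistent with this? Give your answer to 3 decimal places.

In steady state, investment equals break-even investment: s·k^α = (n + δ)·k.
So s / (n + δ) = (k*)^(1−α) = 11.90^0.54 = 3.8089.
Therefore n + δ = s / 3.8089 = 0.32 / 3.8089 = 0.0840, so δ = 0.0840 − 0.025 = 0.0590.

δ ≈ 0.059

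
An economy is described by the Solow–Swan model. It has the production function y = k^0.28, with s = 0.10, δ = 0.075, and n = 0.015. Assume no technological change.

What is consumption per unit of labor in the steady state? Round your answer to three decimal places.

Steady state requires s·f(k) = (n + δ)·k, i.e. s·k^α = (n + δ)·k.
Dividing both sides by k: k^(1−α) = s / (n + δ).
k^0.72 = 0.10 / (0.015 + 0.075) = 0.10 / 0.090 = 1.1111
k* = 1.1111^(1/0.72) ≈ 1.1576
y* = (k*)^α = 1.1576^0.28 ≈ 1.0418
c* = (1 − s)·y* = (1 − 0.10) × 1.0418 ≈ 0.9376

c* ≈ 0.938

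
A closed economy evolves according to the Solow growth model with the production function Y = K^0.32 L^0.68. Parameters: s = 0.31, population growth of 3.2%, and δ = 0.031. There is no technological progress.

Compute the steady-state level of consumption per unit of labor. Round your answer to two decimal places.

c* ≈ 1.46

Steady state requires s·f(k) = (n + δ)·k, i.e. s·k^α = (n + δ)·k.
Rearranging, k^(1−α) = s / (n + δ).
k^0.68 = 0.31 / (0.032 + 0.031) = 0.31 / 0.063 = 4.9206
k* = 4.9206^(1/0.68) ≈ 10.4153
y* = (k*)^α = 10.4153^0.32 ≈ 2.1167
c* = (1 − s)·y* = (1 − 0.31) × 2.1167 ≈ 1.4605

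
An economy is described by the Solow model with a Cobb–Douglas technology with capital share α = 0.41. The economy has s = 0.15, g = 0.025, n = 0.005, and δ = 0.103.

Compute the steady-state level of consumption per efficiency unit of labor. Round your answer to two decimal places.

Steady state requires s·f(k) = (n + g + δ)·k, i.e. s·k^α = (n + g + δ)·k.
Rearranging, k^(1−α) = s / (n + g + δ).
k^0.59 = 0.15 / (0.005 + 0.025 + 0.103) = 0.15 / 0.133 = 1.1278
k* = 1.1278^(1/0.59) ≈ 1.2261
y* = (k*)^α = 1.2261^0.41 ≈ 1.0872
c* = (1 − s)·y* = (1 − 0.15) × 1.0872 ≈ 0.9241

c* ≈ 0.92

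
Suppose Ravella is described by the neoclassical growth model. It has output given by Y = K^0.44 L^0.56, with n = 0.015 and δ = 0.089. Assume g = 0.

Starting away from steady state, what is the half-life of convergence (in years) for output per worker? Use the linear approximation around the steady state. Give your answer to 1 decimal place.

Near the steady state the convergence rate is λ = (1 − α)(n + δ).
λ = (1 − 0.44) × 0.104 = 0.56 × 0.104 = 0.05824
Half-life = ln 2 / λ = 0.6931 / 0.05824 ≈ 11.90 years

t_½ ≈ 11.9 years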